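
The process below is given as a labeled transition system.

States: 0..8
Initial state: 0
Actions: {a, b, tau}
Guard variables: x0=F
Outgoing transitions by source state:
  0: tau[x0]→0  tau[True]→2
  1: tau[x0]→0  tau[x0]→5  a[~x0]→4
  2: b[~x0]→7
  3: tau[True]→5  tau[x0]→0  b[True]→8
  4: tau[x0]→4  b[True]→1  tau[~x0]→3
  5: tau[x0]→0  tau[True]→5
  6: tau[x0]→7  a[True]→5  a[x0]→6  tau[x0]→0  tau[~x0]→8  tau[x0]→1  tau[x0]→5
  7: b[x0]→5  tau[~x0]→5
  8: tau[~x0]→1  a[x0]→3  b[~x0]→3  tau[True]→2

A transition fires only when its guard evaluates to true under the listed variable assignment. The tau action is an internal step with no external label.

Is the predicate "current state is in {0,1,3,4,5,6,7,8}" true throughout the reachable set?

Allowed set {0,1,3,4,5,6,7,8}
Reachable = {0,2,5,7}
  0: ✓
  2: ✗ unsafe
  5: ✓
  7: ✓
witness against invariant: tau → 2

Answer: INVARIANT VIOLATED at state 2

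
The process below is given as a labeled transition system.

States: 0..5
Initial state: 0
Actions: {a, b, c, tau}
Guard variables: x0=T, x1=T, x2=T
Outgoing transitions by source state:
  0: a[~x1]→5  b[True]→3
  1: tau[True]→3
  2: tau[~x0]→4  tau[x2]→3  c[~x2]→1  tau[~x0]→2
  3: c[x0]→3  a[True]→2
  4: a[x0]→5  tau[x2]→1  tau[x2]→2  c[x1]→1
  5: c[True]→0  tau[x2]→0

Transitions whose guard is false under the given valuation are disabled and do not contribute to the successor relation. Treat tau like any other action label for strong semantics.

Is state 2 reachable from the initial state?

After dropping false guards: 11 live edges.
Layer 0: {0}
Layer 1: {3}  now seen {0,3}
Layer 2: {2}  now seen {0,2,3}
R = {0,2,3}
trace reaching 2: b·a

Answer: REACHABLE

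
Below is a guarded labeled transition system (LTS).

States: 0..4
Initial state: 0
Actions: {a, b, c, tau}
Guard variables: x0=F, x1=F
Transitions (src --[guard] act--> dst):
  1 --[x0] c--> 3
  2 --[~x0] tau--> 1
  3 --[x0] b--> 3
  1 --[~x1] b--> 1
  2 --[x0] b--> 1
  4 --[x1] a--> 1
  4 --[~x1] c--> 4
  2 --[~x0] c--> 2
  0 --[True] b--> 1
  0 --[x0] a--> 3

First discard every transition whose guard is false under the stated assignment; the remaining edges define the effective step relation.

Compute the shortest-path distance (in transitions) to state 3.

Answer: UNREACHABLE

Analysis:
Layered search for 3:
  L0 = {0}
  L1 = {1}
3 never appears.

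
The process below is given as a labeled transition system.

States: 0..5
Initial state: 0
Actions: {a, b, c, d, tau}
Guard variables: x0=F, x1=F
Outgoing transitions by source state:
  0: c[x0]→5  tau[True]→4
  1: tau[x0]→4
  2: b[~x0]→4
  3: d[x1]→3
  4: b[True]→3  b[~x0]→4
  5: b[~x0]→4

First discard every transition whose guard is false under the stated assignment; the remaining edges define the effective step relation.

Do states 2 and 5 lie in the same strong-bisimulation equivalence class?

Answer: BISIMILAR

Analysis:
Bisimulation quotient by refinement:
  π0 = {{0,1,2,3,4,5}}
  π1 = {{0},{1,3},{2,4,5}}
  π2 = {{0},{1,3},{2,5},{4}}
stable after 3 split(s): 4 block(s)
2∈{2,5}, 5∈{2,5}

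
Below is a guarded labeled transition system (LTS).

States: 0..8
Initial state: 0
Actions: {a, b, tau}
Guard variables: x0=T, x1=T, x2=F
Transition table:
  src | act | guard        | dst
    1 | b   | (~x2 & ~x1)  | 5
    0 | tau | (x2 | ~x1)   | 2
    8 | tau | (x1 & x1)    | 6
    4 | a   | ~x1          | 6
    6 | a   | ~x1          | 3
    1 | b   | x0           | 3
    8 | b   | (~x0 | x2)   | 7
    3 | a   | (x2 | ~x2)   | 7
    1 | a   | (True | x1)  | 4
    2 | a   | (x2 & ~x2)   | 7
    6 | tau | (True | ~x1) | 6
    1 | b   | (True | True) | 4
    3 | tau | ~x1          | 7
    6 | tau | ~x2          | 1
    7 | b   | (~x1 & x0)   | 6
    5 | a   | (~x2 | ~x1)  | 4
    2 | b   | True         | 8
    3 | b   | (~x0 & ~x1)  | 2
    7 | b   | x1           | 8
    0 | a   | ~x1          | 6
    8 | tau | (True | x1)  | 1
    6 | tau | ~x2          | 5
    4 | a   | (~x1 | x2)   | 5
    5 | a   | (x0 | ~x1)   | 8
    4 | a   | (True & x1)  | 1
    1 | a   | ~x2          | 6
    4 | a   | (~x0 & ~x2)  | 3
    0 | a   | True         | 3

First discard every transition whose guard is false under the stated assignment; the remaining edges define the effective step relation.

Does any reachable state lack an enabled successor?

Answer: DEADLOCK-FREE

Working:
Reachable = {0,1,3,4,5,6,7,8}
  0: a→3  [deg 1]
  1: a→4  a→6  b→3  b→4  [deg 4]
  3: a→7  [deg 1]
  4: a→1  [deg 1]
  5: a→4  a→8  [deg 2]
  6: tau→1  tau→5  tau→6  [deg 3]
  7: b→8  [deg 1]
  8: tau→1  tau→6  [deg 2]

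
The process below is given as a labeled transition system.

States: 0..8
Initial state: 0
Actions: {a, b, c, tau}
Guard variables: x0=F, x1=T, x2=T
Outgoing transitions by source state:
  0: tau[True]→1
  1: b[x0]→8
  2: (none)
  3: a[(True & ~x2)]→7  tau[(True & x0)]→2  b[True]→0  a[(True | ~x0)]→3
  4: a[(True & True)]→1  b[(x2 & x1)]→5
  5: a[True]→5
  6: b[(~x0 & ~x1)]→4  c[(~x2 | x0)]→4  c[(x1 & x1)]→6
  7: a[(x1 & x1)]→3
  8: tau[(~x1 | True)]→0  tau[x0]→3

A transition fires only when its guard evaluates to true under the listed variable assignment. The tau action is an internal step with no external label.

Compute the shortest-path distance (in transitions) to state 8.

Answer: UNREACHABLE

Working:
BFS to 8:
  depth 0: {0}
  depth 1: {1}
8 never appears.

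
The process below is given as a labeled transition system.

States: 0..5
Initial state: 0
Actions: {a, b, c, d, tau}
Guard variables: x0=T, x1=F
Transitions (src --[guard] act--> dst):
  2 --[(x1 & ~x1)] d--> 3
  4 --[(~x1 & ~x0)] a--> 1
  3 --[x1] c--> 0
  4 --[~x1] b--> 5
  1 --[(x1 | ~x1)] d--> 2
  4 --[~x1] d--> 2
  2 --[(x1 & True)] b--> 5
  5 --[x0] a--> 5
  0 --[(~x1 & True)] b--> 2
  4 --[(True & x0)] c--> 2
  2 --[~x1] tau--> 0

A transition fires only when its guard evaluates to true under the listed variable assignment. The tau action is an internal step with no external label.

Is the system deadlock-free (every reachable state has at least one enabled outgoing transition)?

Answer: DEADLOCK-FREE

Analysis:
R = {0,2}
  0: b→2  [1 out]
  2: tau→0  [1 out]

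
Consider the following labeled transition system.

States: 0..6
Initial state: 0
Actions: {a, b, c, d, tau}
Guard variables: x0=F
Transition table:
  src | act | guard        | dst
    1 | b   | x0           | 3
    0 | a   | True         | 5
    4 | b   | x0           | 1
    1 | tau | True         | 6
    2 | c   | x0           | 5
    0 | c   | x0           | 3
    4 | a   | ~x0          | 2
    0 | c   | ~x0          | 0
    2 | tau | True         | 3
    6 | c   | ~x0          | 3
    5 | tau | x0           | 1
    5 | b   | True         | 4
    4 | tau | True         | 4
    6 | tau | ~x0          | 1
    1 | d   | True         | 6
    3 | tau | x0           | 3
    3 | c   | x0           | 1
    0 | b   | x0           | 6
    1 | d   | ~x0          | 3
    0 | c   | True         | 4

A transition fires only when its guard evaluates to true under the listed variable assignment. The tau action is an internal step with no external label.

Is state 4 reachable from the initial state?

Guard filter leaves 12 enabled edge(s).
depth 0: {0}
depth 1: {4,5}  cumulative {0,4,5}
depth 2: {2}  cumulative {0,2,4,5}
depth 3: {3}  cumulative {0,2,3,4,5}
Reach set: {0,2,3,4,5}
witness 4: c

Answer: REACHABLE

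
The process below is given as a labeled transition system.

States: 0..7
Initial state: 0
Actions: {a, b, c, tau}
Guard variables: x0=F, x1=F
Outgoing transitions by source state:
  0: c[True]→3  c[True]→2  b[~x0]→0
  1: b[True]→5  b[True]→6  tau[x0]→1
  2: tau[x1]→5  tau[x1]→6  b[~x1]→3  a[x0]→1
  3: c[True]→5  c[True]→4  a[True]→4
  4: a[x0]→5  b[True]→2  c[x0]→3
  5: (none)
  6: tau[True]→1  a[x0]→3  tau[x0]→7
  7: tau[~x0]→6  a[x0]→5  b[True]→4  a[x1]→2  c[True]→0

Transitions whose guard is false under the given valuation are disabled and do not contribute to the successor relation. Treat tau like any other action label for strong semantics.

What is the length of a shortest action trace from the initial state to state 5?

Layered search for 5:
  Layer 0: {0}
  Layer 1: {2,3}
  Layer 2: {4,5}
depth(5)=2, e.g. c·c

Answer: 2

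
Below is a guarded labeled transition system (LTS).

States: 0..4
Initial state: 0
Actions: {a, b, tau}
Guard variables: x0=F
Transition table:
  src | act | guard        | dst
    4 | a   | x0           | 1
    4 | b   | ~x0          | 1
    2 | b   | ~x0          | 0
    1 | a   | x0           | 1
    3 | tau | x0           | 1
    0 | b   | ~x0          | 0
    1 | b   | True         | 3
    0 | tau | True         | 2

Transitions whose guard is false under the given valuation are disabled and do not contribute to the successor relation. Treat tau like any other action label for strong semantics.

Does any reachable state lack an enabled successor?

Answer: DEADLOCK-FREE

Trace:
Reachable = {0,2}
  0: b→0  tau→2  [2 exit(s)]
  2: b→0  [1 exit(s)]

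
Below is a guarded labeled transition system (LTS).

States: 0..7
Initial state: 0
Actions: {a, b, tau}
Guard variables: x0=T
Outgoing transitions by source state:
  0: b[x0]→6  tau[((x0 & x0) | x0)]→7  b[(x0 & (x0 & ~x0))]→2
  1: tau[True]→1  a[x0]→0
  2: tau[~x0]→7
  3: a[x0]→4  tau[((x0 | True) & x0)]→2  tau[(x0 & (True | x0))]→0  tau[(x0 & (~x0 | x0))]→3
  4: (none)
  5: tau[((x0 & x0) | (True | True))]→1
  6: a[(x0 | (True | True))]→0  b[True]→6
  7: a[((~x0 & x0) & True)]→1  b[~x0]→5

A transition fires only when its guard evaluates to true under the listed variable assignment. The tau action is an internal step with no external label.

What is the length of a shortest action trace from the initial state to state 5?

Answer: UNREACHABLE

Working:
Breadth-first toward 5:
  Layer 0: {0}
  Layer 1: {6,7}
5 never appears.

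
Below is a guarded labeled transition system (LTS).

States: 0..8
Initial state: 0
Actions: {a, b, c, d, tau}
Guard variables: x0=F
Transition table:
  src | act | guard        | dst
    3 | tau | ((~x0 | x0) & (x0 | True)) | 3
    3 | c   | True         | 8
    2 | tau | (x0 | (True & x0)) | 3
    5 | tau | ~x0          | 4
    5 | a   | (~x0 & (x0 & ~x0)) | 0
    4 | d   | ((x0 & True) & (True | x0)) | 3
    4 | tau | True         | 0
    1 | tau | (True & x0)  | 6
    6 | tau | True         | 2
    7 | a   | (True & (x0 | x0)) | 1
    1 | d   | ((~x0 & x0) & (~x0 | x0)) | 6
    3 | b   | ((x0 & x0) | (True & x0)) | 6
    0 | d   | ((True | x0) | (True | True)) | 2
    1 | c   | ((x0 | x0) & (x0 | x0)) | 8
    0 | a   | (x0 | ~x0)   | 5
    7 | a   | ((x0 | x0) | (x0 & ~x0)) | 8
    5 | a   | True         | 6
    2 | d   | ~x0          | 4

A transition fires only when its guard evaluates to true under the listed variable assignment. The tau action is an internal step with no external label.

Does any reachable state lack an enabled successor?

R = {0,2,4,5,6}
  0: a→5  d→2  [deg 2]
  2: d→4  [deg 1]
  4: tau→0  [deg 1]
  5: a→6  tau→4  [deg 2]
  6: tau→2  [deg 1]

Answer: DEADLOCK-FREE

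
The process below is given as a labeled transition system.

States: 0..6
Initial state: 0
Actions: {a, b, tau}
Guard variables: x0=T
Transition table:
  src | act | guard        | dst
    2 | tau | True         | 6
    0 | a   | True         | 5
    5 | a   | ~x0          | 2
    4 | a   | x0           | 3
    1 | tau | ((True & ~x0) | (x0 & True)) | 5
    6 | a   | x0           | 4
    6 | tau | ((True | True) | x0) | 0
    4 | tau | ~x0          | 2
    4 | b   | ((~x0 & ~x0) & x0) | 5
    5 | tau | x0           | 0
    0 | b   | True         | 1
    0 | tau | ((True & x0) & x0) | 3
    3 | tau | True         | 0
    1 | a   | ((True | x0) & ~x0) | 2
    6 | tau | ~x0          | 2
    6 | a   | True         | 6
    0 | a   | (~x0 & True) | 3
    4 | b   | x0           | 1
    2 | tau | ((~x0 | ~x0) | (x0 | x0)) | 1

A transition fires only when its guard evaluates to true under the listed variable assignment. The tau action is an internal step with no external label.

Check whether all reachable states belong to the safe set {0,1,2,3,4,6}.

Safe = {0,1,2,3,4,6}
Reach set: {0,1,3,5}
  0: ok
  1: ok
  3: ok
  5: VIOLATES
witness against invariant: a → 5

Answer: INVARIANT VIOLATED at state 5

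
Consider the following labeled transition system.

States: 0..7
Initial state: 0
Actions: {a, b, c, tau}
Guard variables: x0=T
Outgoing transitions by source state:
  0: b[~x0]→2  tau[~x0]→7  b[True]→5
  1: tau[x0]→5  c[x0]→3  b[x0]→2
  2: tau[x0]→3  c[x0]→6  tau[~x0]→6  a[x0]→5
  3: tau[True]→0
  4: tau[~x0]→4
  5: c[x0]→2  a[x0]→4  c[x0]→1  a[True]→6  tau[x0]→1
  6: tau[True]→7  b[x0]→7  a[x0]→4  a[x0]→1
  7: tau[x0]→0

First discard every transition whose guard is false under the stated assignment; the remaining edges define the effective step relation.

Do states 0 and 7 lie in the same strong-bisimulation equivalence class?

Bisimulation quotient by refinement:
  round 0: {{0,1,2,3,4,5,6,7}}
  round 1: {{0},{1},{2,5},{3,7},{4},{6}}
  round 2: {{0},{1},{2},{3,7},{4},{5},{6}}
7 equivalence class(es) (converged in 3)
0∈{0}, 7∈{3,7}

Answer: NOT BISIMILAR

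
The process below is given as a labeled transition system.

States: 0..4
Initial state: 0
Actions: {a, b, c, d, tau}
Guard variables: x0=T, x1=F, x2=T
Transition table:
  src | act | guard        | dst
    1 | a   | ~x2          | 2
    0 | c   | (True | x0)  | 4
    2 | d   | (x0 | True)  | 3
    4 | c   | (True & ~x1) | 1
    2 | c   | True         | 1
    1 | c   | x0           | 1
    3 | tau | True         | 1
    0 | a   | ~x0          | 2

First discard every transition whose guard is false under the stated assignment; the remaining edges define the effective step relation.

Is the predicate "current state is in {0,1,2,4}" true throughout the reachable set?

Answer: INVARIANT HOLDS

Working:
Inv-set: {0,1,2,4}
Reach set: {0,1,4}
  0: safe
  1: safe
  4: safe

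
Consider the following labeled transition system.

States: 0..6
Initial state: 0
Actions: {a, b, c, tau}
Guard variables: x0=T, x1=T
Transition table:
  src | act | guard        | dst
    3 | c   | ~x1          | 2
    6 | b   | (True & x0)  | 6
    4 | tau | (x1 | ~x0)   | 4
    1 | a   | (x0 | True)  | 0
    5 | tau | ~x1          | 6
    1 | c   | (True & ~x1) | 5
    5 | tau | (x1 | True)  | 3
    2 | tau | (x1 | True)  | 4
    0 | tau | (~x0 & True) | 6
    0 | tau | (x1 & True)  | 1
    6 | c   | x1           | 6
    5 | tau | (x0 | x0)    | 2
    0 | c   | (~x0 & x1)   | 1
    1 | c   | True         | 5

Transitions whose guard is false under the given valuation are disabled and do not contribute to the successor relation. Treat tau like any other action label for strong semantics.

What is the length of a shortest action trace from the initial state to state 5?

BFS to 5:
  L0 = {0}
  L1 = {1}
  L2 = {5}
depth(5)=2, e.g. tau·c

Answer: 2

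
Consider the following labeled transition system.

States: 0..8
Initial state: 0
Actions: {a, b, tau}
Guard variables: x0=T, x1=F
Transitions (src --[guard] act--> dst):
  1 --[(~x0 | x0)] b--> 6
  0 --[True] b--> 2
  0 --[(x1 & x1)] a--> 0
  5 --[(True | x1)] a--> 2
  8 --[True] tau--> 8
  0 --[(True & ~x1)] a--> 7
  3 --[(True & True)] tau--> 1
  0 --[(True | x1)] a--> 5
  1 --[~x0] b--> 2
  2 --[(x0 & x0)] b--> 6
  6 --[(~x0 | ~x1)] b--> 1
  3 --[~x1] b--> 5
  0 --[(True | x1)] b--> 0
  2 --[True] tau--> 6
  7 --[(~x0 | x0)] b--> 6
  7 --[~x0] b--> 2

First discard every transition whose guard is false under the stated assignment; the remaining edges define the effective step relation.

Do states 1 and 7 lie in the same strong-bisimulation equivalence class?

Compute ~ classes (split until stable):
  π0 = {{0,1,2,3,4,5,6,7,8}}
  π1 = {{0},{1,6,7},{2,3},{4},{5},{8}}
  π2 = {{0},{1,6,7},{2},{3},{4},{5},{8}}
7 equivalence class(es) (converged in 3)
1∈{1,6,7}, 7∈{1,6,7}

Answer: BISIMILAR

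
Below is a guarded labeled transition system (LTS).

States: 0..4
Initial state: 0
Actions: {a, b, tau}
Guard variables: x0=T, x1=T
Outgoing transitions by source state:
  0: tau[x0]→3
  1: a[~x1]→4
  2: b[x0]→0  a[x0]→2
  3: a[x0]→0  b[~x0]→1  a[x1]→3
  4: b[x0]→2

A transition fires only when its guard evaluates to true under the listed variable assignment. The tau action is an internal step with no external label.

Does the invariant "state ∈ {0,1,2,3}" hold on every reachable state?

Answer: INVARIANT HOLDS

Trace:
Allowed set {0,1,2,3}
R = {0,3}
  0: safe
  3: safe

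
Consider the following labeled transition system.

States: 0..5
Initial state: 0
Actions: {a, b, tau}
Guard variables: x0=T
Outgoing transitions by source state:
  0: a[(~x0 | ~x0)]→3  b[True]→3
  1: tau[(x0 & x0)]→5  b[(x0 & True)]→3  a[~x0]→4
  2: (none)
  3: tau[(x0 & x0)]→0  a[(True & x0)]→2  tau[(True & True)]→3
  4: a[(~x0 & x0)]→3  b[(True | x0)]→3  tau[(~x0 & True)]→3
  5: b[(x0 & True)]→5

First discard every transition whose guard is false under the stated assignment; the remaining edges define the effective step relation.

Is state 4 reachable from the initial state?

After dropping false guards: 8 live edges.
Layer 0: {0}
Layer 1: {3}  total {0,3}
Layer 2: {2}  total {0,2,3}
Reachable = {0,2,3}

Answer: UNREACHABLE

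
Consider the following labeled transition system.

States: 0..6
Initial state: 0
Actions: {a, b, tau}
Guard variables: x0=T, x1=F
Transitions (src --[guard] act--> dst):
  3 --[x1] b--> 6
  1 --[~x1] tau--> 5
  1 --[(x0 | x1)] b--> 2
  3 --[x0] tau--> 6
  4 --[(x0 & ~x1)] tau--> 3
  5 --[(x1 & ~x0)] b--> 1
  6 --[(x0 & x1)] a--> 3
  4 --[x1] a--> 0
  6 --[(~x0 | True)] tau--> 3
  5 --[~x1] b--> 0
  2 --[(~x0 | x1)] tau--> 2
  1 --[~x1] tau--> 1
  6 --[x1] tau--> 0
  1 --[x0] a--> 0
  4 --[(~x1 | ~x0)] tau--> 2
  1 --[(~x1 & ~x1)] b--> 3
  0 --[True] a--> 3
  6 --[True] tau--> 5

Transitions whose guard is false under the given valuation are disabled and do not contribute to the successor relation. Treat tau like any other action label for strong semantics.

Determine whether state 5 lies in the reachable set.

12 transition(s) survive guard evaluation.
depth 0: {0}
depth 1: {3}  total {0,3}
depth 2: {6}  total {0,3,6}
depth 3: {5}  total {0,3,5,6}
Reach set: {0,3,5,6}
Path to 5: a·tau·tau

Answer: REACHABLE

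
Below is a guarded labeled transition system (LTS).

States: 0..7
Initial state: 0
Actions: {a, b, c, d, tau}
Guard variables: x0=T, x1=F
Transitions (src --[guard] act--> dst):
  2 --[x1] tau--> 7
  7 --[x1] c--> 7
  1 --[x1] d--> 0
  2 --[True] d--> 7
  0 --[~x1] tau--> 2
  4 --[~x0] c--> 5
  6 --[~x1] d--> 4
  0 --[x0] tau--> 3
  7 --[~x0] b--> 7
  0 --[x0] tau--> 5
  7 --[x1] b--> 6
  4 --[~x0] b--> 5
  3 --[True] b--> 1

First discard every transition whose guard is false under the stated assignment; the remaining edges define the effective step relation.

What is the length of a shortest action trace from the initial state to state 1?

BFS to 1:
  L0 = {0}
  L1 = {2,3,5}
  L2 = {1,7}
1 enters at depth 2; path tau·b

Answer: 2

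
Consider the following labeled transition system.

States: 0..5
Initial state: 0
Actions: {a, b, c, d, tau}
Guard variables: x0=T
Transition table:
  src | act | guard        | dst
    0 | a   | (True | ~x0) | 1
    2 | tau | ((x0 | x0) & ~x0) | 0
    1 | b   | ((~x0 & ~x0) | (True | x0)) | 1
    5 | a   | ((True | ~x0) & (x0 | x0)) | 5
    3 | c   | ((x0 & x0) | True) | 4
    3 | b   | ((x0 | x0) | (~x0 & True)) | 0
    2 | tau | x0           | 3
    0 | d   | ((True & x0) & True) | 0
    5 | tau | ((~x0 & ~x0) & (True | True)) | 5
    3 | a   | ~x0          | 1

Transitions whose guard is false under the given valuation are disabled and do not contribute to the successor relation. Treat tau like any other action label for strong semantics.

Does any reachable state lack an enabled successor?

Reach set: {0,1}
  0: a→1  d→0  [deg 2]
  1: b→1  [deg 1]

Answer: DEADLOCK-FREE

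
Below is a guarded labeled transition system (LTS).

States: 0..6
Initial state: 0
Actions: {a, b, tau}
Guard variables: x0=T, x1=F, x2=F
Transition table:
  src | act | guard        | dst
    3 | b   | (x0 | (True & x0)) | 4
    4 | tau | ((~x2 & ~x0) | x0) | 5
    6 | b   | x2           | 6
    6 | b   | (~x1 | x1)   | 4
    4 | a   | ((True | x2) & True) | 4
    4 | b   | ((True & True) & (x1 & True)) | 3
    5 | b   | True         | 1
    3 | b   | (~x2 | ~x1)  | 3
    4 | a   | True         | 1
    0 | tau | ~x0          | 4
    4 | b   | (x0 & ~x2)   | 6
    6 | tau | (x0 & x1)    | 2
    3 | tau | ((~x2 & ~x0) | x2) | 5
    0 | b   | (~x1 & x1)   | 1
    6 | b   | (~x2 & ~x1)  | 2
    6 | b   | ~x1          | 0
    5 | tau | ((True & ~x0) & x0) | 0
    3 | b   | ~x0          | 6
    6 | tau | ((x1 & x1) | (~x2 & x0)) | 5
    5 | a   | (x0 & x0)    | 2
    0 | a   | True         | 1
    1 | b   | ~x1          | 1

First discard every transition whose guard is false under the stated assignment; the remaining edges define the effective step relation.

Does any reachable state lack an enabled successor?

R = {0,1}
  0: a→1  [1 out]
  1: b→1  [1 out]

Answer: DEADLOCK-FREE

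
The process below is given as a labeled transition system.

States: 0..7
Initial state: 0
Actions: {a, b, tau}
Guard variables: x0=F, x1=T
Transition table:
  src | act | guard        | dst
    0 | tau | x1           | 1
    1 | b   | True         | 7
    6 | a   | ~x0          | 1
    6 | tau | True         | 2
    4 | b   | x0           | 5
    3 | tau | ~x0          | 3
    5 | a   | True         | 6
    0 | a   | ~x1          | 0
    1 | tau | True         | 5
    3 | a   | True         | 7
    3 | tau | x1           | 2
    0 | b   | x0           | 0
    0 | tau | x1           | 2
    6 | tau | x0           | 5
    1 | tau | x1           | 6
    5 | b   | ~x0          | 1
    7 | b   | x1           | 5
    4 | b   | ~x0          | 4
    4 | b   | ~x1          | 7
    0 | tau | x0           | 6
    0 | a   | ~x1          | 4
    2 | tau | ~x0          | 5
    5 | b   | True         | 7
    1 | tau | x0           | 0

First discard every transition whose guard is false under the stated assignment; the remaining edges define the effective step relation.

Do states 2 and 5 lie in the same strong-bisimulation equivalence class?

Answer: NOT BISIMILAR

Analysis:
Compute ~ classes (split until stable):
  π0 = {{0,1,2,3,4,5,6,7}}
  π1 = {{0,2},{1},{3,6},{4,7},{5}}
  π2 = {{0},{1},{2},{3},{4},{5},{6},{7}}
stable after 3 split(s): 8 block(s)
2∈{2}, 5∈{5}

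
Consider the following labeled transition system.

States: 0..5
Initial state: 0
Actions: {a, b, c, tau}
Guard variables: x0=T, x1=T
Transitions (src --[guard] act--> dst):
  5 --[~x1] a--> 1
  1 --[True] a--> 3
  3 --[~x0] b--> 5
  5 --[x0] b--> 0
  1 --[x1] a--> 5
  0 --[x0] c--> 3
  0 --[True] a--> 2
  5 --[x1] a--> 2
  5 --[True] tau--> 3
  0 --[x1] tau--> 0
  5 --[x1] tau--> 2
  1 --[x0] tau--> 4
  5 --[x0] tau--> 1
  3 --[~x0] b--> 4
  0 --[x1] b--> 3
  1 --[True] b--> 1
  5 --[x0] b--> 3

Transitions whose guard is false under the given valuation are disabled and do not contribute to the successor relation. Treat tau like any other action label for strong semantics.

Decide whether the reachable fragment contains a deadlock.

R = {0,2,3}
  0: a→2  b→3  c→3  tau→0  [4 out]
  2: ∅  [deadlock]
  3: ∅  [deadlock]
Path to 2: a

Answer: DEADLOCK at state 2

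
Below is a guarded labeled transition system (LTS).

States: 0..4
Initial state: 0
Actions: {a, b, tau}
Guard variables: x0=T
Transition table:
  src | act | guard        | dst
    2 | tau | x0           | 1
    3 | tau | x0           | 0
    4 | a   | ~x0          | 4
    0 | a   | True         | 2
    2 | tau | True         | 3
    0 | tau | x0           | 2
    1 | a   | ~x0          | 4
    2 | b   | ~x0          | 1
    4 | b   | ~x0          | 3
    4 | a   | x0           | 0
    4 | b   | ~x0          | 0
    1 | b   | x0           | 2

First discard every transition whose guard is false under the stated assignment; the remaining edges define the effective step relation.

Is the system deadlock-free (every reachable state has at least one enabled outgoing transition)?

Reach set: {0,1,2,3}
  0: a→2  tau→2  [deg 2]
  1: b→2  [deg 1]
  2: tau→1  tau→3  [deg 2]
  3: tau→0  [deg 1]

Answer: DEADLOCK-FREE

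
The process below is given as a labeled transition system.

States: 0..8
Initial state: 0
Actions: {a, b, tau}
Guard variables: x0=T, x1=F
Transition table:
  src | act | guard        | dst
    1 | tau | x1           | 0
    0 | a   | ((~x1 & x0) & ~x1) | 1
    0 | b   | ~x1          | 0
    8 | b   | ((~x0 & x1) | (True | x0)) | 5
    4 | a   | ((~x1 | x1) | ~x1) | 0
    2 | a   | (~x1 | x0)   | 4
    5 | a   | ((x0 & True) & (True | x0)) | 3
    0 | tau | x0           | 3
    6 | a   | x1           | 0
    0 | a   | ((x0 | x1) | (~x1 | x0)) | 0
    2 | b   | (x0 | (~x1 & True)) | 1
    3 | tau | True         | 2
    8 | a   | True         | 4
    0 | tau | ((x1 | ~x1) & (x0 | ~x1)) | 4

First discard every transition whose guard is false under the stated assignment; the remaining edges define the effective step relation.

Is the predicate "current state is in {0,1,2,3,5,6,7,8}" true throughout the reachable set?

Inv-set: {0,1,2,3,5,6,7,8}
R = {0,1,2,3,4}
  0: ok
  1: ok
  2: ok
  3: ok
  4: outside
reach 4 via tau — violates

Answer: INVARIANT VIOLATED at state 4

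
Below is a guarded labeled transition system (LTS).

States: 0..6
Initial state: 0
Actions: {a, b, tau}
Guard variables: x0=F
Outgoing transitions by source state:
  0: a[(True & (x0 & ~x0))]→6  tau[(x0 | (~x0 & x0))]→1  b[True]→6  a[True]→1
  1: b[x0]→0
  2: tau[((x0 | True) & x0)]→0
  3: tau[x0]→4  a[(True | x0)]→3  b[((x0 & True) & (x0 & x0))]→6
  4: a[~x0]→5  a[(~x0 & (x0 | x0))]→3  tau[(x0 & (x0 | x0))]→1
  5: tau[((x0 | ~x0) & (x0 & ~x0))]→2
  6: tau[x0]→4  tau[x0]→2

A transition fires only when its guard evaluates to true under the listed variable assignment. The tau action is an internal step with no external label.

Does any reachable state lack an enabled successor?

Answer: DEADLOCK at state 1

Analysis:
Reachable = {0,1,6}
  0: a→1  b→6  [2 exit(s)]
  1: ∅  [deadlock]
  6: ∅  [deadlock]
witness 1: a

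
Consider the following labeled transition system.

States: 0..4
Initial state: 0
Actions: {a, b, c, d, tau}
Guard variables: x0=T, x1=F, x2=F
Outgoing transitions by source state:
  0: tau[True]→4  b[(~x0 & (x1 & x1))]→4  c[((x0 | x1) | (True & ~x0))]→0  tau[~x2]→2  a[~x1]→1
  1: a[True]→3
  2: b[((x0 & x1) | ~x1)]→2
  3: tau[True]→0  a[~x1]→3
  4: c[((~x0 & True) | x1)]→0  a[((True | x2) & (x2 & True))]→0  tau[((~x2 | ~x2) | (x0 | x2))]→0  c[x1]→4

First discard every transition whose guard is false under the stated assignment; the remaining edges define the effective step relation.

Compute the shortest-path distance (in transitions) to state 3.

Layered search for 3:
  L0 = {0}
  L1 = {1,2,4}
  L2 = {3}
3 enters at depth 2; path a·a

Answer: 2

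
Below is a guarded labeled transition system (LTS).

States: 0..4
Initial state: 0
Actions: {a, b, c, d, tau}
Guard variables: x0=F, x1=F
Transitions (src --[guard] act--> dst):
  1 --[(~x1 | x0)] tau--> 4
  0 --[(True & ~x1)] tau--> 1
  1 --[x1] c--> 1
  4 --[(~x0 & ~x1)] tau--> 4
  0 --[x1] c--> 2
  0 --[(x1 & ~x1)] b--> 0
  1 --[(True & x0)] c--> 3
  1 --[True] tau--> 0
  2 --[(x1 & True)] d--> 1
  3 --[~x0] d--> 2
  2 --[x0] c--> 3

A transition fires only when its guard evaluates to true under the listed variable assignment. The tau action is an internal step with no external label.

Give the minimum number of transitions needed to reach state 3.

BFS to 3:
  depth 0: {0}
  depth 1: {1}
  depth 2: {4}
3 never appears.

Answer: UNREACHABLE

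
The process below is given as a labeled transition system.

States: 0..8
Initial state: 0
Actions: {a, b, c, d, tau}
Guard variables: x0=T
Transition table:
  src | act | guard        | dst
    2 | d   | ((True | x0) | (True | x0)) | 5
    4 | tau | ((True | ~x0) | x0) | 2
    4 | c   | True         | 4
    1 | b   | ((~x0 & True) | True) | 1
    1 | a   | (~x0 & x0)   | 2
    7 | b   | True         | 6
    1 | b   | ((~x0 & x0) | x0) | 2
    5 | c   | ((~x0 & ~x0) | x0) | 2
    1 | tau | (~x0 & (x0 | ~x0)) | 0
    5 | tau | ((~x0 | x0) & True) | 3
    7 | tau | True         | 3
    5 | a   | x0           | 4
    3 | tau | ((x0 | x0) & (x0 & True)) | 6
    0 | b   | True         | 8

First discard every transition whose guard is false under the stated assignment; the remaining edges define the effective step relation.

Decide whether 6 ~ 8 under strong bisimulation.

Refine partition for ~:
  π0 = {{0,1,2,3,4,5,6,7,8}}
  π1 = {{0,1},{2},{3},{4},{5},{6,8},{7}}
  π2 = {{0},{1},{2},{3},{4},{5},{6,8},{7}}
stable after 3 split(s): 8 block(s)
class of 6: {6,8}; class of 8: {6,8}

Answer: BISIMILAR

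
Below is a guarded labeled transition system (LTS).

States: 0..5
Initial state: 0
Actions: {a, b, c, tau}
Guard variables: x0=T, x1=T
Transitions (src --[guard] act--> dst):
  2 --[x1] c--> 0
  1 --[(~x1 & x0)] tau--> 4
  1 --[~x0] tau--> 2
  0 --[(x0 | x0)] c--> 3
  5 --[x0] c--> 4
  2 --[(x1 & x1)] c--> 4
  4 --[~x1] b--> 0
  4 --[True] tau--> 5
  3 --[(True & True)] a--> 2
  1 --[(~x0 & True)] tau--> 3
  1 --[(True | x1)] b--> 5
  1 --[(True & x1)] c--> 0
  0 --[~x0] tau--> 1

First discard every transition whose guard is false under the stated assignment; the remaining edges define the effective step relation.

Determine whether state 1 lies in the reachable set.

After dropping false guards: 8 live edges.
Layer 0: {0}
Layer 1: {3}  total {0,3}
Layer 2: {2}  total {0,2,3}
Layer 3: {4}  total {0,2,3,4}
Layer 4: {5}  total {0,2,3,4,5}
Reach set: {0,2,3,4,5}

Answer: UNREACHABLE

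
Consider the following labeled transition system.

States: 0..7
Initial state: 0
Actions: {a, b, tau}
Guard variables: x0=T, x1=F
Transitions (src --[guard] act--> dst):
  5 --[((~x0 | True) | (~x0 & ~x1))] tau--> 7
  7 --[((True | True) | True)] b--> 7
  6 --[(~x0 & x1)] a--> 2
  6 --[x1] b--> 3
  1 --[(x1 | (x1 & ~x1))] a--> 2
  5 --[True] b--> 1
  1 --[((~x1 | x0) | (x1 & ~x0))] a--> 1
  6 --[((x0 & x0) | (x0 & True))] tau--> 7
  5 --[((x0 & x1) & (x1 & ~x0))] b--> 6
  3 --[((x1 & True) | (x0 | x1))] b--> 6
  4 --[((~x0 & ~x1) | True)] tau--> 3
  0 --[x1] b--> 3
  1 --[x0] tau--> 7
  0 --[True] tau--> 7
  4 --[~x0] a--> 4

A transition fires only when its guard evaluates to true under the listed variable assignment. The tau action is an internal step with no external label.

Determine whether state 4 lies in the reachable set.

Answer: UNREACHABLE

Analysis:
After dropping false guards: 9 live edges.
depth 0: {0}
depth 1: {7}  cumulative {0,7}
R = {0,7}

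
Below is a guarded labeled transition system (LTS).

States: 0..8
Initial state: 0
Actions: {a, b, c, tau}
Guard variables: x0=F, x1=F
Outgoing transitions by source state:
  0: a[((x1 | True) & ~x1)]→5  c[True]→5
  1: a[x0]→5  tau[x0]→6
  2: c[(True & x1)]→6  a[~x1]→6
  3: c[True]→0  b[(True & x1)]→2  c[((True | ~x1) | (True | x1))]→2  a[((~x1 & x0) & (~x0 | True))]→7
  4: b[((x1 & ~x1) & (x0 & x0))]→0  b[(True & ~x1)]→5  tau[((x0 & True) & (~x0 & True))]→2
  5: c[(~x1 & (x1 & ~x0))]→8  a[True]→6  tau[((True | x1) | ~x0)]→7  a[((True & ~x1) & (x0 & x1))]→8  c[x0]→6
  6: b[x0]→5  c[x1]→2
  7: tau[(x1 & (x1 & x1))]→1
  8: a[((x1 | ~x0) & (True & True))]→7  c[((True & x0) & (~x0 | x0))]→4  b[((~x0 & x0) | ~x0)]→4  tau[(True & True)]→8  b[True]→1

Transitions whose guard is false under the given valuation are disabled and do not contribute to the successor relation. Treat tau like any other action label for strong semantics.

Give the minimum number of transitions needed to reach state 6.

Answer: 2

Trace:
Layered search for 6:
  Layer 0: {0}
  Layer 1: {5}
  Layer 2: {6,7}
first hit 6 at d=2 via a·a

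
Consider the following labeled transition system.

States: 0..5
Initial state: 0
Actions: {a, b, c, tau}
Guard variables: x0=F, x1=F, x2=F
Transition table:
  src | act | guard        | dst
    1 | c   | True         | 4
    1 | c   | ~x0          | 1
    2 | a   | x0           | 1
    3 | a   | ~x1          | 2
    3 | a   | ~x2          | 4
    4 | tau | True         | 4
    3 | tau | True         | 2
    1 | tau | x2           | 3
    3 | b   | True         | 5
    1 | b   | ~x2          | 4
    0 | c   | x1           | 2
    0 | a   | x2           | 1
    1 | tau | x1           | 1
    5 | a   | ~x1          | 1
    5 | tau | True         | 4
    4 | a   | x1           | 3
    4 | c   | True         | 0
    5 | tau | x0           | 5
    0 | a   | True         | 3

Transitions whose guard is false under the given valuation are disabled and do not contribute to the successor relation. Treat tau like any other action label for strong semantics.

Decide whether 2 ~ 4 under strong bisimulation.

Answer: NOT BISIMILAR

Analysis:
Bisimulation quotient by refinement:
  π0 = {{0,1,2,3,4,5}}
  π1 = {{0},{1},{2},{3},{4},{5}}
Fixed point at round 2; 6 class(es).
class of 2: {2}; class of 4: {4}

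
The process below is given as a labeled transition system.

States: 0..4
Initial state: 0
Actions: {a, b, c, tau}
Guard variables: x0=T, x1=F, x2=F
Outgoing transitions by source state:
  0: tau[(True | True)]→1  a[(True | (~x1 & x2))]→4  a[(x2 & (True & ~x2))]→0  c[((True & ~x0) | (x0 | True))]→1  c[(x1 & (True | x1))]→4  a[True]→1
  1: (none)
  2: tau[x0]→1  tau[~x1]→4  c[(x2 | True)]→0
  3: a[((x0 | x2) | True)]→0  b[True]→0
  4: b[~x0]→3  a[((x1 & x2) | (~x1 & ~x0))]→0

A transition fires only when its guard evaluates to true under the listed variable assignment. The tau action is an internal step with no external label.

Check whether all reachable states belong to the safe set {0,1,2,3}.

Allowed set {0,1,2,3}
R = {0,1,4}
  0: ✓
  1: ✓
  4: ✗ unsafe
counterexample path to 4: a

Answer: INVARIANT VIOLATED at state 4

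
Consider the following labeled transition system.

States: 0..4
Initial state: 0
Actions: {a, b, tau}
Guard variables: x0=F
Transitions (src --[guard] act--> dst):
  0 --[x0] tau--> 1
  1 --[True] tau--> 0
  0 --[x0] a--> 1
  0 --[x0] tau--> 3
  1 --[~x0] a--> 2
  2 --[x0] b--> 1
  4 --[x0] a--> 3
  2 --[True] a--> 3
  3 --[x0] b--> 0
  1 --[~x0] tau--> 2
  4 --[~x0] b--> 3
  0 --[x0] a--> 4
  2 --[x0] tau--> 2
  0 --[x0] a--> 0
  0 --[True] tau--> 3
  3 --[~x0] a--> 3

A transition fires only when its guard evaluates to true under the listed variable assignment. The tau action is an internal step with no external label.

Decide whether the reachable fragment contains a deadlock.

Answer: DEADLOCK-FREE

Working:
R = {0,3}
  0: tau→3  [1 out]
  3: a→3  [1 out]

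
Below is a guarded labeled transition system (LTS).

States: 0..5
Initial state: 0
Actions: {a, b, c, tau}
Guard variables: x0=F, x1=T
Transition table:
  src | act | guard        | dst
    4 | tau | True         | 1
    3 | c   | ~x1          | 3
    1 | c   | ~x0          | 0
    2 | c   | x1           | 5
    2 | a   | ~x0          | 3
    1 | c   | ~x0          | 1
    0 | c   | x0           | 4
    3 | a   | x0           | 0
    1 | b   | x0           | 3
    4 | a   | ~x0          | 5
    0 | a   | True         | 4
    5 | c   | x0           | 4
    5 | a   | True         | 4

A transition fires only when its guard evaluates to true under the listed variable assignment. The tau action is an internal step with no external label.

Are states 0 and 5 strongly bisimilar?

Compute ~ classes (split until stable):
  P[0] = {{0,1,2,3,4,5}}
  P[1] = {{0,5},{1},{2},{3},{4}}
5 equivalence class(es) (converged in 2)
class of 0: {0,5}; class of 5: {0,5}

Answer: BISIMILAR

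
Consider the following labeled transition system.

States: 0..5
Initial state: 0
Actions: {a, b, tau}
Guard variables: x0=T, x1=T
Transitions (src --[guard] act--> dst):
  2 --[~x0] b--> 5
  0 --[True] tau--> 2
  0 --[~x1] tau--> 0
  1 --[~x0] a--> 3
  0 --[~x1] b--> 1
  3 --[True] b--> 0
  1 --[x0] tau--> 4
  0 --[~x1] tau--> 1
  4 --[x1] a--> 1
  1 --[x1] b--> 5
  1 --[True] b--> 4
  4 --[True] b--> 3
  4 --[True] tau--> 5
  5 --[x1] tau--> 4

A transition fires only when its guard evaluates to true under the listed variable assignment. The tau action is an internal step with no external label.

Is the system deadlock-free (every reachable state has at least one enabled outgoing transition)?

Answer: DEADLOCK at state 2

Working:
Reach set: {0,2}
  0: tau→2  [1 out]
  2: ∅  [no exit]
Path to 2: tau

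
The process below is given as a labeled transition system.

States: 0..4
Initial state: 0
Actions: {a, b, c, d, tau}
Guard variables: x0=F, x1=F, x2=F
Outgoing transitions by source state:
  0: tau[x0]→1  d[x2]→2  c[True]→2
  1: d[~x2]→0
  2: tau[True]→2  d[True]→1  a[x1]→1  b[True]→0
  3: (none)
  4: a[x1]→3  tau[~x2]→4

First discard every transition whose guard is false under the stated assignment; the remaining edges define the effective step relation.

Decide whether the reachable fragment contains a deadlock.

Reach set: {0,1,2}
  0: c→2  [1 out]
  1: d→0  [1 out]
  2: b→0  d→1  tau→2  [3 out]

Answer: DEADLOCK-FREE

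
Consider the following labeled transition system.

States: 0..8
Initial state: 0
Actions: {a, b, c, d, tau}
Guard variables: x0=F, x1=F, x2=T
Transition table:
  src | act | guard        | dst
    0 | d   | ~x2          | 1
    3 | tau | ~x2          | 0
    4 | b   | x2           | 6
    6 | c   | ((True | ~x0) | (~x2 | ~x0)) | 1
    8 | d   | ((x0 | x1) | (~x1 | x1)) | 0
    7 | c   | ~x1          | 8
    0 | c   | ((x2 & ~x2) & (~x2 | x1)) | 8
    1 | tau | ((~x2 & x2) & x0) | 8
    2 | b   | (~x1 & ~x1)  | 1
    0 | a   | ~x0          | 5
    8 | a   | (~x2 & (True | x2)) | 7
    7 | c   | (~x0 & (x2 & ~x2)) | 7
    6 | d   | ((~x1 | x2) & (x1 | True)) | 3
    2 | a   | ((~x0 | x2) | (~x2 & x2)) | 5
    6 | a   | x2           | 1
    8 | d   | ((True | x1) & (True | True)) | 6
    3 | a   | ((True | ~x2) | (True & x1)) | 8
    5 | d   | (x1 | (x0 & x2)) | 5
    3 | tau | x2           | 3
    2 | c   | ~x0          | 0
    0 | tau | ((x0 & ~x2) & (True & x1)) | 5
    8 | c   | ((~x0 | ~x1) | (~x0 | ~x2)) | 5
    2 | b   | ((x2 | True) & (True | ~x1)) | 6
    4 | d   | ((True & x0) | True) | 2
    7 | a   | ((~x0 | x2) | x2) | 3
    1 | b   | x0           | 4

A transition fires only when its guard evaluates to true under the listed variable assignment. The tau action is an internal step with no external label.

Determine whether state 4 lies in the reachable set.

Answer: UNREACHABLE

Working:
Guard filter leaves 17 enabled edge(s).
L0 = {0}
L1 = {5}  now seen {0,5}
R = {0,5}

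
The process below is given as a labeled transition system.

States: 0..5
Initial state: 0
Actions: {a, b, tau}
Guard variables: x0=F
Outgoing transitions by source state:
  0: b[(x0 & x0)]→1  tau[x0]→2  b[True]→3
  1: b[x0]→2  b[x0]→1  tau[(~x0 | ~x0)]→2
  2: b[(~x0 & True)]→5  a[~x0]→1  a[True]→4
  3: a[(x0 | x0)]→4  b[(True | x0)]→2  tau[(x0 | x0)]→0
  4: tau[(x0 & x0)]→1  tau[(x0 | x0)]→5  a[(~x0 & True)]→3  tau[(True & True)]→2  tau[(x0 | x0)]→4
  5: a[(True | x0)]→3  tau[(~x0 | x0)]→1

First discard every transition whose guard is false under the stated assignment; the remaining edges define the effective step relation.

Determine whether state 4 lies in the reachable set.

Answer: REACHABLE

Trace:
After dropping false guards: 10 live edges.
L0 = {0}
L1 = {3}  cumulative {0,3}
L2 = {2}  cumulative {0,2,3}
L3 = {1,4,5}  cumulative {0,1,2,3,4,5}
Reachable = {0,1,2,3,4,5}
witness 4: b·b·a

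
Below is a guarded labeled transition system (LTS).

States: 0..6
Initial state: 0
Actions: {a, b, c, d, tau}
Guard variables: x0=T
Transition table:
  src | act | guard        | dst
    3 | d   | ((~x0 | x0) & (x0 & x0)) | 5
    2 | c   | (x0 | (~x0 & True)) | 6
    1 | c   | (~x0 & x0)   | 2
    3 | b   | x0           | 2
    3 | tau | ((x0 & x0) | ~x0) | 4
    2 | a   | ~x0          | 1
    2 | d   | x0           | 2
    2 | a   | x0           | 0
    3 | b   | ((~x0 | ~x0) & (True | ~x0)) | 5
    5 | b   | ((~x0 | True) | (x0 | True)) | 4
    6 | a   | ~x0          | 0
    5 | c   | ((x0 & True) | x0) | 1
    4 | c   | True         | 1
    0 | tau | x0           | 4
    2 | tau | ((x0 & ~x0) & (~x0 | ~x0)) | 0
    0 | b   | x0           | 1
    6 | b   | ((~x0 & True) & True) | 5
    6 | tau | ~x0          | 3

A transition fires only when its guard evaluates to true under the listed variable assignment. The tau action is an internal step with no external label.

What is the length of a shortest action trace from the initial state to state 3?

Answer: UNREACHABLE

Working:
BFS to 3:
  depth 0: {0}
  depth 1: {1,4}
3 never appears.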